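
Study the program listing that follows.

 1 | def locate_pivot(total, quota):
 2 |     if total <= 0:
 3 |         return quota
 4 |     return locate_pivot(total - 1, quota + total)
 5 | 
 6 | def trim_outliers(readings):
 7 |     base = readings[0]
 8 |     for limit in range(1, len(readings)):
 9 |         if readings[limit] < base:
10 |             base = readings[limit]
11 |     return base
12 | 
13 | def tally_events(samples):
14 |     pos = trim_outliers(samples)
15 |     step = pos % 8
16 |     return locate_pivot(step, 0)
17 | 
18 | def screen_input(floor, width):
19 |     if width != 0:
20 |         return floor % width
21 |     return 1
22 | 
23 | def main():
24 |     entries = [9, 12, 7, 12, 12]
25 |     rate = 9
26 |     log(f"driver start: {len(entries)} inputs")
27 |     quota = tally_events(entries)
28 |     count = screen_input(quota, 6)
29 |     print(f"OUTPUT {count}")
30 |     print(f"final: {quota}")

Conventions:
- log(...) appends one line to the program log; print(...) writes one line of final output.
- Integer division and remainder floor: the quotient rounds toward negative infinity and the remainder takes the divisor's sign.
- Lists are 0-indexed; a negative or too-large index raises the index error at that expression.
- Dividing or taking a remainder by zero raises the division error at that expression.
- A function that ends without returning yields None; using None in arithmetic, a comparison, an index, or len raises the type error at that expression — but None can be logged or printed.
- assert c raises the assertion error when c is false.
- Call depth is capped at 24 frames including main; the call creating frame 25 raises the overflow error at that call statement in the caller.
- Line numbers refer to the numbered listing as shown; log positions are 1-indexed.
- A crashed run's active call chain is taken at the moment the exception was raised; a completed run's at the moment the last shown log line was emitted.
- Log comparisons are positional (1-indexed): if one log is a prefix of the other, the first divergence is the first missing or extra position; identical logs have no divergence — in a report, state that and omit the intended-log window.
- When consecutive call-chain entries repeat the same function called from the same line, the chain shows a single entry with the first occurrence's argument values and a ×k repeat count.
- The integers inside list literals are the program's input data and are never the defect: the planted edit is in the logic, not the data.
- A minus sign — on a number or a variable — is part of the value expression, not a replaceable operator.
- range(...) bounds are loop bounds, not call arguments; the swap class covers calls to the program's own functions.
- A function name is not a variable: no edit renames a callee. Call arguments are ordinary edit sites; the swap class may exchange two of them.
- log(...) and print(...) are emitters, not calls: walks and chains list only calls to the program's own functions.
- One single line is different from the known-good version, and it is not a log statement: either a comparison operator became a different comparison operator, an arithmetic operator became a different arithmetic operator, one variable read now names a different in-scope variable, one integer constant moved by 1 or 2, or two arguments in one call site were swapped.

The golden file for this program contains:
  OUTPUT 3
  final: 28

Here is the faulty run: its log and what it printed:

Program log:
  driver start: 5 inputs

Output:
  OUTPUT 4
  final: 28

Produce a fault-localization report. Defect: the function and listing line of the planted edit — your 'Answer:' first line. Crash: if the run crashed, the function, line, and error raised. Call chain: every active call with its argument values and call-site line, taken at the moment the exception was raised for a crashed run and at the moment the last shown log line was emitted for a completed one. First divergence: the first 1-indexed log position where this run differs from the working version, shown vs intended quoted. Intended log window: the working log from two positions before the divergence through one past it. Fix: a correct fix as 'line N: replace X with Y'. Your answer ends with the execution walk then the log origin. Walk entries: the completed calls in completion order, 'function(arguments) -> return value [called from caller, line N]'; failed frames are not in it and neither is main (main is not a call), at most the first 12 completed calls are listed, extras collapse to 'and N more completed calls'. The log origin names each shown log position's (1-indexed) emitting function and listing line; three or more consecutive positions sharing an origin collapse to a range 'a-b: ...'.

Answer: the defect is in main at line 28.
The tell: The two runs log identically and part ways only at the printed values.
Call chain: main.
First divergence: none; the two logs match at every position.
Execution walk:
  trim_outliers([9, 12, 7, 12, 12]) -> 7  [called from tally_events, line 14]
  locate_pivot(0, 28) -> 28  [called from locate_pivot, line 4]
  locate_pivot(1, 27) -> 28  [called from locate_pivot, line 4]
  locate_pivot(2, 25) -> 28  [called from locate_pivot, line 4]
  locate_pivot(3, 22) -> 28  [called from locate_pivot, line 4]
  locate_pivot(4, 18) -> 28  [called from locate_pivot, line 4]
  locate_pivot(5, 13) -> 28  [called from locate_pivot, line 4]
  locate_pivot(6, 7) -> 28  [called from locate_pivot, line 4]
  locate_pivot(7, 0) -> 28  [called from tally_events, line 16]
  tally_events([9, 12, 7, 12, 12]) -> 28  [called from main, line 27]
  screen_input(28, 6) -> 4  [called from main, line 28]
Log line origins:
  1 — main, line 26
A correct fix: line 28: replace `6` with `5`.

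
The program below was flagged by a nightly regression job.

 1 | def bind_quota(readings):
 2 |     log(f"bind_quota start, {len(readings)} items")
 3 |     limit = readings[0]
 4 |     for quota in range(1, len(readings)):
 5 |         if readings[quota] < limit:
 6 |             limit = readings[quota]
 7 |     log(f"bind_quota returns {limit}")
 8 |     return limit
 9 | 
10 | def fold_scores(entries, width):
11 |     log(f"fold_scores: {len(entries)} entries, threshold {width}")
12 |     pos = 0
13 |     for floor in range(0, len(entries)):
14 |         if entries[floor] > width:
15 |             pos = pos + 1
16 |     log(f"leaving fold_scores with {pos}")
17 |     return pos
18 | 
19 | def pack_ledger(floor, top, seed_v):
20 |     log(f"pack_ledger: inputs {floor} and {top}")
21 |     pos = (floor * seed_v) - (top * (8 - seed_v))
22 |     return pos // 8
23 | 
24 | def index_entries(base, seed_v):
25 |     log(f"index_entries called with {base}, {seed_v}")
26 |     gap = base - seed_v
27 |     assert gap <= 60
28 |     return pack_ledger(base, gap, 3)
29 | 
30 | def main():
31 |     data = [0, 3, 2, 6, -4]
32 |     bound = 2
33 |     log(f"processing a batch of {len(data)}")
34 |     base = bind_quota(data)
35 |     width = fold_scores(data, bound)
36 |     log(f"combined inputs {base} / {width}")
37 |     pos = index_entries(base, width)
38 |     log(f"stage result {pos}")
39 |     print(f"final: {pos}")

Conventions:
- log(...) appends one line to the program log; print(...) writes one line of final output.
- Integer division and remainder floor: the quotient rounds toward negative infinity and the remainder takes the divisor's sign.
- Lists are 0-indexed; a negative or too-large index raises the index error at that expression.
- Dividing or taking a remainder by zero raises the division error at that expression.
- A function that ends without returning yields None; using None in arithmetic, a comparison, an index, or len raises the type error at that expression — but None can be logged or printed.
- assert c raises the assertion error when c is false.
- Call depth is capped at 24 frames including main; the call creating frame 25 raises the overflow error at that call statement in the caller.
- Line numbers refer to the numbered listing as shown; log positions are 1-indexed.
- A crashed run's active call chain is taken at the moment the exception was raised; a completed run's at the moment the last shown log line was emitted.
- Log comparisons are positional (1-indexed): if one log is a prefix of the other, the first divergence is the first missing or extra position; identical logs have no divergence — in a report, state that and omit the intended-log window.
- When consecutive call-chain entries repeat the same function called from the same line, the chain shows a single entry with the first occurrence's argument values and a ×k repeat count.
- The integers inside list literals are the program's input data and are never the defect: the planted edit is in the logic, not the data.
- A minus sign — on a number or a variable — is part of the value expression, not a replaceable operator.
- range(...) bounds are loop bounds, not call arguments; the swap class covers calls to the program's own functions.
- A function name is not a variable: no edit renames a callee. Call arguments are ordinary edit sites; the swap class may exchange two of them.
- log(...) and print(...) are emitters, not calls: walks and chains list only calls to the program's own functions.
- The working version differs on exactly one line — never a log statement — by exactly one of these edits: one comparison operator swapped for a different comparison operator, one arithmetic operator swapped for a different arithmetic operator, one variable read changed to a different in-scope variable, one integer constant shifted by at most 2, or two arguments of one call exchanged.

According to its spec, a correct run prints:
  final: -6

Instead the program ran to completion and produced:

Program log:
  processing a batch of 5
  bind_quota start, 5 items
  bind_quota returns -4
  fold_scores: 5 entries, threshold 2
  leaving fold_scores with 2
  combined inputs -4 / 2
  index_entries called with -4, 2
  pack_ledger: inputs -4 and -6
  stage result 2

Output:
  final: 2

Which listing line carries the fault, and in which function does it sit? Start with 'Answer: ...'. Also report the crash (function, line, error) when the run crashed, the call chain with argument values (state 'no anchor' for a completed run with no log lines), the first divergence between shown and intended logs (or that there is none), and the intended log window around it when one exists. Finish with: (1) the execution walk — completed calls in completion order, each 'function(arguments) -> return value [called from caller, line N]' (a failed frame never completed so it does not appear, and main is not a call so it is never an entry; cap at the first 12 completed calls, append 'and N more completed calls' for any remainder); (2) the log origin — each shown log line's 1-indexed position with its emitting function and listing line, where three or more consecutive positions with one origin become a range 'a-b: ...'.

Answer: the defect is in pack_ledger at line 21.
The tell: At log position 9 the runs split — shown 'stage result 2', but the working version logs 'stage result -6'.
Call chain: main.
First divergence: position 9 — the shown line 'stage result 2' should read 'stage result -6'.
Intended log window:
  7: index_entries called with -4, 2
  8: pack_ledger: inputs -4 and -6
  9: stage result -6
Execution walk:
  bind_quota([0, 3, 2, 6, -4]) -> -4  [called from main, line 34]
  fold_scores([0, 3, 2, 6, -4], 2) -> 2  [called from main, line 35]
  pack_ledger(-4, -6, 3) -> 2  [called from index_entries, line 28]
  index_entries(-4, 2) -> 2  [called from main, line 37]
Origin of each log line:
  1: from main, line 33
  2: from bind_quota, line 2
  3: from bind_quota, line 7
  4: from fold_scores, line 11
  5: from fold_scores, line 16
  6: from main, line 36
  7: from index_entries, line 25
  8: from pack_ledger, line 20
  9: from main, line 38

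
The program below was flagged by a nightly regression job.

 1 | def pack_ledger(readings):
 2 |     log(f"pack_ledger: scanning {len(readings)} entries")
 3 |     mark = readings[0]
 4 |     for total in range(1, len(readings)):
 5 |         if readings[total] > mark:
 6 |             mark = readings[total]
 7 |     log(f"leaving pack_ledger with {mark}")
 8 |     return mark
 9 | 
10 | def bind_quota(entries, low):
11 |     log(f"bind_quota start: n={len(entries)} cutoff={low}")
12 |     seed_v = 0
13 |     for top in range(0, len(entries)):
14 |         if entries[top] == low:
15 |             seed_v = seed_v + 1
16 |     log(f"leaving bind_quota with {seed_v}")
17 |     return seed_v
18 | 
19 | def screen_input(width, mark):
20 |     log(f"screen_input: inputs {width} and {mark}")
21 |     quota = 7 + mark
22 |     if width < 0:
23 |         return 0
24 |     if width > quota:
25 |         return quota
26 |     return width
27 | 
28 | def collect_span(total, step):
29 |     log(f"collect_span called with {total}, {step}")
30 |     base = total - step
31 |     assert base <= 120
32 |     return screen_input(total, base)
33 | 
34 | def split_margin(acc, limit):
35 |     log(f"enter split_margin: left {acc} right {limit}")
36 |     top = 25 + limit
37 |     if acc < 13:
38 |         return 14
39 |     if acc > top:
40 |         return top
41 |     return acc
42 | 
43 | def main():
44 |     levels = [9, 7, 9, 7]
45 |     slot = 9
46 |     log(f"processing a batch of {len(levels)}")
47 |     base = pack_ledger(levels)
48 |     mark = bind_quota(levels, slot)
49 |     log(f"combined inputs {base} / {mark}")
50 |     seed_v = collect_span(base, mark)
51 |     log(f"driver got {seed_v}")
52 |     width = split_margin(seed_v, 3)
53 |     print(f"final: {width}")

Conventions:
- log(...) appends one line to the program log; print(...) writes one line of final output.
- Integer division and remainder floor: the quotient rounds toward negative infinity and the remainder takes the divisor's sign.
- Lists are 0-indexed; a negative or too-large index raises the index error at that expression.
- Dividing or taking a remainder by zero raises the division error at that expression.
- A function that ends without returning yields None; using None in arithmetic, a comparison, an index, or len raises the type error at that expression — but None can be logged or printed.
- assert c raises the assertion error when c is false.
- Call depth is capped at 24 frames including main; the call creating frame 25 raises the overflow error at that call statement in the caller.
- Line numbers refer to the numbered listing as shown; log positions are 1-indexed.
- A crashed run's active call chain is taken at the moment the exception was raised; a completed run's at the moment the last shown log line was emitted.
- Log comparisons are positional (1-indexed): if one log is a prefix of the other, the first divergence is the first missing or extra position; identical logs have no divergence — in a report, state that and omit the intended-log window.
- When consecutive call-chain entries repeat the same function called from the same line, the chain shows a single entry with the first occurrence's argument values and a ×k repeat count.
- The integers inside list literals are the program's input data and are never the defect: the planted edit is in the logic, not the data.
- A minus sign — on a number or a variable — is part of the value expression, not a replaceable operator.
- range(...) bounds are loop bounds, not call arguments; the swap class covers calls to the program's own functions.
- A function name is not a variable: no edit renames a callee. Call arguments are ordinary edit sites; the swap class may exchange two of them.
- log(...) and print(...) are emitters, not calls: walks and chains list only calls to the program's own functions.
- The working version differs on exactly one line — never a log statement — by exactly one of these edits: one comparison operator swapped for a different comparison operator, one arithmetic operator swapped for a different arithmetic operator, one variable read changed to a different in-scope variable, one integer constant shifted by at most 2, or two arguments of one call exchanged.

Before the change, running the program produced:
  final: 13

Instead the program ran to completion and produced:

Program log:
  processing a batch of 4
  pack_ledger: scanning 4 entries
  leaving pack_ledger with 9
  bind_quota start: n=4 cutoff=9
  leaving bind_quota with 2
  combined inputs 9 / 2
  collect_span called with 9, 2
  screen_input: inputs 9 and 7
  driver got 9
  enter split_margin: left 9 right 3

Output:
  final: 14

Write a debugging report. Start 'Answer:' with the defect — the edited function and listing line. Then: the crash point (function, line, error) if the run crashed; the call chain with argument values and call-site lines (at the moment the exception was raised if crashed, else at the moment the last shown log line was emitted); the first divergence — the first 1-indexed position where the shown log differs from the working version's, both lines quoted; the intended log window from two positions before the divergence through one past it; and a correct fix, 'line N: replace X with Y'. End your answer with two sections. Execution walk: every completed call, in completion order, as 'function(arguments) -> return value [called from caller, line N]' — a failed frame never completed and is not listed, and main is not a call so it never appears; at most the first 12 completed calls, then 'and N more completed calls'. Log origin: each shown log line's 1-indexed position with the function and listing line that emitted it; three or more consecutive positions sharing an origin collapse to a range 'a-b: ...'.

Answer: the defect is in split_margin at line 38.
The tell: Every logged value matches the working version; the printed result is what differs.
Call chain: main -> split_margin(9, 3) (called at line 52).
First divergence: none; the two logs match at every position.
Execution walk:
  pack_ledger([9, 7, 9, 7]) -> 9  [called from main, line 47]
  bind_quota([9, 7, 9, 7], 9) -> 2  [called from main, line 48]
  screen_input(9, 7) -> 9  [called from collect_span, line 32]
  collect_span(9, 2) -> 9  [called from main, line 50]
  split_margin(9, 3) -> 14  [called from main, line 52]
Log line origins:
  1: emitted by main (line 46)
  2: emitted by pack_ledger (line 2)
  3: emitted by pack_ledger (line 7)
  4: emitted by bind_quota (line 11)
  5: emitted by bind_quota (line 16)
  6: emitted by main (line 49)
  7: emitted by collect_span (line 29)
  8: emitted by screen_input (line 20)
  9: emitted by main (line 51)
  10: emitted by split_margin (line 35)
A correct fix: line 38: replace `14` with `13`.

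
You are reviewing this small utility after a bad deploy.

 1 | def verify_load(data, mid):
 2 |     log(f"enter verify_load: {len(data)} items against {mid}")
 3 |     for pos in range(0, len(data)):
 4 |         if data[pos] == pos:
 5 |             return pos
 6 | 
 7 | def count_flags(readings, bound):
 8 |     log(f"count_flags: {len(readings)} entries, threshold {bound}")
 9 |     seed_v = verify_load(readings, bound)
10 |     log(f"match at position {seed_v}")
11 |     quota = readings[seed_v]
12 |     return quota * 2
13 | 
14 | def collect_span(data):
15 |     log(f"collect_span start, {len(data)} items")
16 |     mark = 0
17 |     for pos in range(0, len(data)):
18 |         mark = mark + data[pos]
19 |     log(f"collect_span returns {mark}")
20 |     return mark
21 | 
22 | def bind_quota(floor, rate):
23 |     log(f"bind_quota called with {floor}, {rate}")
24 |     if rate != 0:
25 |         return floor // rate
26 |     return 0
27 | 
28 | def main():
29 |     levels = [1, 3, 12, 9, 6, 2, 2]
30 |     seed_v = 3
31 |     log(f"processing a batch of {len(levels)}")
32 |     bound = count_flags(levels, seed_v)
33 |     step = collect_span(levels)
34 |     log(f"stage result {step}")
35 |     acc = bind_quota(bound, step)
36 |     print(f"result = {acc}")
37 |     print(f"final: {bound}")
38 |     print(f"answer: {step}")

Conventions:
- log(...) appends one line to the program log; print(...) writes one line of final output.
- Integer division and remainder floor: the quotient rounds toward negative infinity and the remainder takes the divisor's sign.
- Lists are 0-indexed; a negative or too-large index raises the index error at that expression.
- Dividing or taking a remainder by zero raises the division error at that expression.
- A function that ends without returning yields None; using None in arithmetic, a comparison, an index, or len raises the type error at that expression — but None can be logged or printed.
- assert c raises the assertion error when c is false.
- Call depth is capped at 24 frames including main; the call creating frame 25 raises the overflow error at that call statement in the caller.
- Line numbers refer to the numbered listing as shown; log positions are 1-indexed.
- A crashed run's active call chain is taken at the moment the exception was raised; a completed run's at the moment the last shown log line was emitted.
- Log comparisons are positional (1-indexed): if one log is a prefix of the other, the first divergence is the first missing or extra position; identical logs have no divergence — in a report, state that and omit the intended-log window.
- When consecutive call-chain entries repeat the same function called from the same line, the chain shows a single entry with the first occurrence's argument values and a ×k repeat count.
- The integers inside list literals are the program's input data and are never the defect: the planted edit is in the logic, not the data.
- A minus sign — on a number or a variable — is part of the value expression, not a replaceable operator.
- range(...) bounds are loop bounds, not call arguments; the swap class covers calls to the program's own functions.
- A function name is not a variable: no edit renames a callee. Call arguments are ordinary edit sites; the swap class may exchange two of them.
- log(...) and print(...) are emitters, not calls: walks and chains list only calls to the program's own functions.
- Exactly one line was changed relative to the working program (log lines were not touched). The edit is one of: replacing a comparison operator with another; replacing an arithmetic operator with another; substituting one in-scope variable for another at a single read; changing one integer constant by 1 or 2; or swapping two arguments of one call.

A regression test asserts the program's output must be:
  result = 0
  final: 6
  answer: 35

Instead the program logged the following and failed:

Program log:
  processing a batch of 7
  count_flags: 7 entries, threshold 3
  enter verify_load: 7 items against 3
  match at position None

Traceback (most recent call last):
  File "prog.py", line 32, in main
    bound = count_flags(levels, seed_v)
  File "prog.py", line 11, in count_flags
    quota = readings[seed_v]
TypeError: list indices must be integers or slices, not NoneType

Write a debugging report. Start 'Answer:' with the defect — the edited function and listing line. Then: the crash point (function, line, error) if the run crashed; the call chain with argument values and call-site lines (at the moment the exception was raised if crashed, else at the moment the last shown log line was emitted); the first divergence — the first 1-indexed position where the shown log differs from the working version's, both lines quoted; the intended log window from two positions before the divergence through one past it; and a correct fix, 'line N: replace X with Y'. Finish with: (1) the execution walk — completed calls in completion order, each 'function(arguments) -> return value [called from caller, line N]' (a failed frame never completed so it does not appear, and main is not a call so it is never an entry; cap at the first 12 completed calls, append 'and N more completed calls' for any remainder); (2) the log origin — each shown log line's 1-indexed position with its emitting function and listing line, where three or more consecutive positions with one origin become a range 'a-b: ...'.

Answer: the defect is in verify_load at line 4.
Core observation: Log line 4 is where behavior first shows: 'match at position None' appears instead of 'match at position 1'.
Crash: count_flags, line 11, TypeError.
Call chain: main -> count_flags([1, 3, 12, 9, 6, 2, 2], 3) (called at line 32).
First divergence: position 4 — shown 'match at position None', intended 'match at position 1'.
Intended log window:
  2: count_flags: 7 entries, threshold 3
  3: enter verify_load: 7 items against 3
  4: match at position 1
  5: collect_span start, 7 items
Execution walk:
  verify_load([1, 3, 12, 9, 6, 2, 2], 3) -> None  [called from count_flags, line 9]
Log origins:
  1: logged in main at line 31
  2: logged in count_flags at line 8
  3: logged in verify_load at line 2
  4: logged in count_flags at line 10
A correct fix: line 4: replace `data[pos] == pos` with `data[pos] == mid`.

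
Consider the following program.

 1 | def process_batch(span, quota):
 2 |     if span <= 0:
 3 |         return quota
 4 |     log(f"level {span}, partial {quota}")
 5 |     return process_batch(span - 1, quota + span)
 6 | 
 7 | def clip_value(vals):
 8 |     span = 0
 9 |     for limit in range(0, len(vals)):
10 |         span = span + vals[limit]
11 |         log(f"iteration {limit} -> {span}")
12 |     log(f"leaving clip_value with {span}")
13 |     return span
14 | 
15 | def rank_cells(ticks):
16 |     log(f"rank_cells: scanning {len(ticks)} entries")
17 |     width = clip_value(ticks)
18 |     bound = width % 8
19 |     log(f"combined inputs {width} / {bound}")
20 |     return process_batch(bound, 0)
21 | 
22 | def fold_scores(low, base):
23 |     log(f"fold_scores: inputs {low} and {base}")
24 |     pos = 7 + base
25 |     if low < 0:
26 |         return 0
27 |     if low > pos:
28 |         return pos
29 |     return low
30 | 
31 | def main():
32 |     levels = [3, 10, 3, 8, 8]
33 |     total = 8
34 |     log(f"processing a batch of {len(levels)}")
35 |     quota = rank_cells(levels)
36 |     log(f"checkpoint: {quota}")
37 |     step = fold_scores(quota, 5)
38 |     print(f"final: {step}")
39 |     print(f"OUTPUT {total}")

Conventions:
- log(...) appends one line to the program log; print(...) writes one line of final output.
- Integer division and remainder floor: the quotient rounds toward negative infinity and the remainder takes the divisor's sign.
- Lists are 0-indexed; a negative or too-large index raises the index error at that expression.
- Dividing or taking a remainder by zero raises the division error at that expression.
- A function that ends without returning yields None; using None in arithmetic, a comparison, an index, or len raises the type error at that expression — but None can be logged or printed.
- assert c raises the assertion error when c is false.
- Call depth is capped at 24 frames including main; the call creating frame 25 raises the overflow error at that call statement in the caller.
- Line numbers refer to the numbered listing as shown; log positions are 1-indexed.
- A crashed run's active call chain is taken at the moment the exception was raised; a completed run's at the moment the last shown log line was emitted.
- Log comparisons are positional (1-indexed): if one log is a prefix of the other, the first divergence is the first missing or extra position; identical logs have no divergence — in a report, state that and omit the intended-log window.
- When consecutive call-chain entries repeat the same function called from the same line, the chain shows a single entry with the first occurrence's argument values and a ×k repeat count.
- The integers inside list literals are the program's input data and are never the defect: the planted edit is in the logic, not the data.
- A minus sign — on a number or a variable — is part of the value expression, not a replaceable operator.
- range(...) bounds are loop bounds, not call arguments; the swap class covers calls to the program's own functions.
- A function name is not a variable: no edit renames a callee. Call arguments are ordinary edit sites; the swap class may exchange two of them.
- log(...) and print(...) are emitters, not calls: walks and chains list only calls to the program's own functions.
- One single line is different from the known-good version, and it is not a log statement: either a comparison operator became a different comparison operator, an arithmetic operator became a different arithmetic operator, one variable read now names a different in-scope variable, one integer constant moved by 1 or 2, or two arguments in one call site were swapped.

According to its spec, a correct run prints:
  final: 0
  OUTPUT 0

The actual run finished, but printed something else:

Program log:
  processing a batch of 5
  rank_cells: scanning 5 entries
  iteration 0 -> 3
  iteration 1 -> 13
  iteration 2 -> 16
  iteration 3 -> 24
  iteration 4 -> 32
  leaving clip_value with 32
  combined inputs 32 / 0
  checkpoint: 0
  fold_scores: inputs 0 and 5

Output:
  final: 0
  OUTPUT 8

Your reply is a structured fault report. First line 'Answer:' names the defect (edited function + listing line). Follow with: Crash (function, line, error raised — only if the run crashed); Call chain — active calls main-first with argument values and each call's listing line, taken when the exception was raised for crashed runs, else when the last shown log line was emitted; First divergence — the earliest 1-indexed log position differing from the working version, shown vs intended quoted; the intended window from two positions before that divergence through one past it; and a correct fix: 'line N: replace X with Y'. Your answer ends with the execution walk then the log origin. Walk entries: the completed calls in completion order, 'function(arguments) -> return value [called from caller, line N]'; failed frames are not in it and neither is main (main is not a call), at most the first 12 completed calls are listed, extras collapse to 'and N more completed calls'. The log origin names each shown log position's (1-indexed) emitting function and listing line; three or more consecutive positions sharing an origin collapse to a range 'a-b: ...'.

Answer: the defect is in main at line 39.
The tell: Every logged value matches the working version; the printed result is what differs.
Call chain: main -> fold_scores(0, 5) (called at line 37).
First divergence: none; the two logs match at every position.
Execution walk:
  clip_value([3, 10, 3, 8, 8]) -> 32  [called from rank_cells, line 17]
  process_batch(0, 0) -> 0  [called from rank_cells, line 20]
  rank_cells([3, 10, 3, 8, 8]) -> 0  [called from main, line 35]
  fold_scores(0, 5) -> 0  [called from main, line 37]
Log origin:
  1: logged in main at line 34
  2: logged in rank_cells at line 16
  3-7: logged in clip_value at line 11
  8: logged in clip_value at line 12
  9: logged in rank_cells at line 19
  10: logged in main at line 36
  11: logged in fold_scores at line 23
A correct fix: line 39: replace `total` with `quota`.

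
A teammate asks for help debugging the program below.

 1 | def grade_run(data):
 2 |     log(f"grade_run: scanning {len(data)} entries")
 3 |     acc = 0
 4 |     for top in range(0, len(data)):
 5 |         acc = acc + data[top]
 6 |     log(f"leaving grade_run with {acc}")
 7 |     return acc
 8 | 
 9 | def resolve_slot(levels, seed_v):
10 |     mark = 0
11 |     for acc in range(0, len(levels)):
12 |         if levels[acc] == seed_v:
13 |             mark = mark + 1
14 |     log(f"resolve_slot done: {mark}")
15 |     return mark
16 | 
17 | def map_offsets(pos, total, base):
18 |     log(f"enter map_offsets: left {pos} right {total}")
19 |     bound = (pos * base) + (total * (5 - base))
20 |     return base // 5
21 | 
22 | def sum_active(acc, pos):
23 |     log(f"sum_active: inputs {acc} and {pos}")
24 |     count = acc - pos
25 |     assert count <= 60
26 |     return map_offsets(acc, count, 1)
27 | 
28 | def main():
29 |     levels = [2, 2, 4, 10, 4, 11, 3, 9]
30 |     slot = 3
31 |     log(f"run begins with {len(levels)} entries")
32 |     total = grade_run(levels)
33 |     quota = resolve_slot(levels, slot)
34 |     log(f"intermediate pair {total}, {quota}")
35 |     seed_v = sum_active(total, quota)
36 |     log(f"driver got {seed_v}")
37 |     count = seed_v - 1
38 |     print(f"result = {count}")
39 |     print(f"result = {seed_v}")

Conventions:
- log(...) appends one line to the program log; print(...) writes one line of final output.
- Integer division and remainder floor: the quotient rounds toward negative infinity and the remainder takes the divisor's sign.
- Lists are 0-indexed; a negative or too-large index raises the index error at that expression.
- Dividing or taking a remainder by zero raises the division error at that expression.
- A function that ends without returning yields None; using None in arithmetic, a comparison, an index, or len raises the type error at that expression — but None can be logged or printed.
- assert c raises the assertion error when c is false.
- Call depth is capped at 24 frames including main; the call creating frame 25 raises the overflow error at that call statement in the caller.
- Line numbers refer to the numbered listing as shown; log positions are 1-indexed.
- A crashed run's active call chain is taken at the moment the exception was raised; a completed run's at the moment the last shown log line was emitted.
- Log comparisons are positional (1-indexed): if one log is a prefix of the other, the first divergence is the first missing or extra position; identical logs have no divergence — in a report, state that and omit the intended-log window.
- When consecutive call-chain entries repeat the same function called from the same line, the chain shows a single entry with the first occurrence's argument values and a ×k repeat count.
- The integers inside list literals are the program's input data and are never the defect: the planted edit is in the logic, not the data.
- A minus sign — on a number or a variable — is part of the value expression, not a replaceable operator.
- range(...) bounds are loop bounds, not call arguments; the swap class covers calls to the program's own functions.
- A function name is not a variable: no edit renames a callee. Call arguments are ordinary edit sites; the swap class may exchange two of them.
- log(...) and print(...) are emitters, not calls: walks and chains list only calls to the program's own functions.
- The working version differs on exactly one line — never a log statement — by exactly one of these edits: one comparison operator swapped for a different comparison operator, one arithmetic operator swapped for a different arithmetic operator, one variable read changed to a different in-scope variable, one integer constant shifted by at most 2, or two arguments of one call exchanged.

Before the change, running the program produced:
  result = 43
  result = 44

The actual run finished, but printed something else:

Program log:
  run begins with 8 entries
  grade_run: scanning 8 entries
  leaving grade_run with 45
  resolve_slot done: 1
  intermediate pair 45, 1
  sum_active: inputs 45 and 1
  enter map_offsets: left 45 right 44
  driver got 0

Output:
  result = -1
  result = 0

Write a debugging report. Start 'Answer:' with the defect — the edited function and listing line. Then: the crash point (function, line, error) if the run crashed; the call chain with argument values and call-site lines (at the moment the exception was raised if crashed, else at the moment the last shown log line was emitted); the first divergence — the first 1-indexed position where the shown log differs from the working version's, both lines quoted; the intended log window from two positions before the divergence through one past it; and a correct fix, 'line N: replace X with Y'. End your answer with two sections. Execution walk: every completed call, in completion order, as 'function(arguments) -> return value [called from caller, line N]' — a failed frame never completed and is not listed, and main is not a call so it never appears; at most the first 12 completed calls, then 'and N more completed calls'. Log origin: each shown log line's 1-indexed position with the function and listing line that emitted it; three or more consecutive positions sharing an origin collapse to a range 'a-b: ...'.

Answer: the defect is in map_offsets at line 20.
Core observation: The earliest visible damage is log position 8 — 'driver got 0' rather than the intended 'driver got 44'.
Call chain: main.
First divergence: position 8 — shown 'driver got 0', intended 'driver got 44'.
Intended log window:
  6: sum_active: inputs 45 and 1
  7: enter map_offsets: left 45 right 44
  8: driver got 44
Execution walk:
  grade_run([2, 2, 4, 10, 4, 11, 3, 9]) -> 45  [called from main, line 32]
  resolve_slot([2, 2, 4, 10, 4, 11, 3, 9], 3) -> 1  [called from main, line 33]
  map_offsets(45, 44, 1) -> 0  [called from sum_active, line 26]
  sum_active(45, 1) -> 0  [called from main, line 35]
Log origin:
  1: logged in main at line 31
  2: logged in grade_run at line 2
  3: logged in grade_run at line 6
  4: logged in resolve_slot at line 14
  5: logged in main at line 34
  6: logged in sum_active at line 23
  7: logged in map_offsets at line 18
  8: logged in main at line 36
A correct fix: line 20: replace `base` with `bound`.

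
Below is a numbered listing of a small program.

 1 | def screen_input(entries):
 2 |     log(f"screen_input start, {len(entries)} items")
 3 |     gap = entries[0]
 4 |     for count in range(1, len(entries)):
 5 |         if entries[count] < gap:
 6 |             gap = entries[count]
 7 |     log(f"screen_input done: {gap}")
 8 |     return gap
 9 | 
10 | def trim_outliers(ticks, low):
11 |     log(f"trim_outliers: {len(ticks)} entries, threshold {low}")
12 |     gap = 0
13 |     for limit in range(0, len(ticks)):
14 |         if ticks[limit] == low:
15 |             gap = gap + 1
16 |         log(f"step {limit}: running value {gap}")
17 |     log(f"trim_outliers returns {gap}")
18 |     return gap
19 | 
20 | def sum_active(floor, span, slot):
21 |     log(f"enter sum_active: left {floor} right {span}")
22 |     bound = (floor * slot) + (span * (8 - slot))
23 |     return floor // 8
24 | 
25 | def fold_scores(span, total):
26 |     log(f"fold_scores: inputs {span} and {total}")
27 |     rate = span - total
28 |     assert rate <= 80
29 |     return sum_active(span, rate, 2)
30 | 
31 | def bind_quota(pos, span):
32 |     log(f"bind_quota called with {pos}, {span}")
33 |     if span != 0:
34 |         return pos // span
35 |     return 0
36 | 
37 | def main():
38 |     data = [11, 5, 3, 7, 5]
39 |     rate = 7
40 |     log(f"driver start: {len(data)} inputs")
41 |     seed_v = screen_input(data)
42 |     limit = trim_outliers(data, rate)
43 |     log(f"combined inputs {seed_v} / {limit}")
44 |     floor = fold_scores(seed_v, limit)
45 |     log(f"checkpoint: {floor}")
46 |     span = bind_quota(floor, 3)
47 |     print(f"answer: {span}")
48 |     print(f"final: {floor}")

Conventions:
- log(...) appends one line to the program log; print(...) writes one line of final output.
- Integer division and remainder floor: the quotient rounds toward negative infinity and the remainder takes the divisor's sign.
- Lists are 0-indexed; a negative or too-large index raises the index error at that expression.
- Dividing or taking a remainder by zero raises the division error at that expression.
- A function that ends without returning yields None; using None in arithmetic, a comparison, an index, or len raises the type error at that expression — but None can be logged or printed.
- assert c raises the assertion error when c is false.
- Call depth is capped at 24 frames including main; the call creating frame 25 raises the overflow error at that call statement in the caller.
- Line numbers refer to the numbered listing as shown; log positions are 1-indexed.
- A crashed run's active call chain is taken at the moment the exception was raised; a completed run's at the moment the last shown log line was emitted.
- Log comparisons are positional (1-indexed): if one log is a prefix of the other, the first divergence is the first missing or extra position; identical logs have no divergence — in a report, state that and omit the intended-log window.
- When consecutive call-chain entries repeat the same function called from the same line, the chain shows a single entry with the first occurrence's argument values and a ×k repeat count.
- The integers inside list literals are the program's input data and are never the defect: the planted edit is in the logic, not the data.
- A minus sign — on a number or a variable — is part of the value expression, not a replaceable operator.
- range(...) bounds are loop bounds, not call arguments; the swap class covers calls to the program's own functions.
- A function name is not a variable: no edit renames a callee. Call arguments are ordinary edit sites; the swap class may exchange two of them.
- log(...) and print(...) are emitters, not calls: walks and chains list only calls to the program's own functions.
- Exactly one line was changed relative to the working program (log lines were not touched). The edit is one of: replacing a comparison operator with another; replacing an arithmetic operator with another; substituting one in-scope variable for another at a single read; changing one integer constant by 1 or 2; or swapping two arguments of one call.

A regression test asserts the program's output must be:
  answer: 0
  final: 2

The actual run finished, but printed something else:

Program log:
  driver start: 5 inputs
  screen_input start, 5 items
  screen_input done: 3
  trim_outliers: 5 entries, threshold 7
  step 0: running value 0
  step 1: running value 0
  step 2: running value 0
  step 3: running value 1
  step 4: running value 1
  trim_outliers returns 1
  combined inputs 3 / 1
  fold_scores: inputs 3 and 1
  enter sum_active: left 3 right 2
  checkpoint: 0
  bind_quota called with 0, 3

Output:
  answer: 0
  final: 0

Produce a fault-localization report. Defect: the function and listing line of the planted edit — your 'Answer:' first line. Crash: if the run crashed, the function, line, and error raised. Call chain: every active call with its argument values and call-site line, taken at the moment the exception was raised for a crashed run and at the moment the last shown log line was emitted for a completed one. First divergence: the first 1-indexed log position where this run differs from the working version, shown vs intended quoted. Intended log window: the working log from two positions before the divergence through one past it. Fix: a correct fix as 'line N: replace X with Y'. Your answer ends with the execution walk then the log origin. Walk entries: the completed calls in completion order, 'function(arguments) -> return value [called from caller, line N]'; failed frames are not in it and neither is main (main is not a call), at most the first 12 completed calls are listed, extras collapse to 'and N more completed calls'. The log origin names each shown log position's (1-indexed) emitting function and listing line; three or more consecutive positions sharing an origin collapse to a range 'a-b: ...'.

Answer: the defect is in sum_active at line 23.
Core observation: At log position 14 the runs split — shown 'checkpoint: 0', but the working version logs 'checkpoint: 2'.
Call chain: main -> bind_quota(0, 3) (called at line 46).
First divergence: position 14 — shown 'checkpoint: 0', intended 'checkpoint: 2'.
Intended log window:
  12: fold_scores: inputs 3 and 1
  13: enter sum_active: left 3 right 2
  14: checkpoint: 2
  15: bind_quota called with 2, 3
Execution walk:
  screen_input([11, 5, 3, 7, 5]) -> 3  [called from main, line 41]
  trim_outliers([11, 5, 3, 7, 5], 7) -> 1  [called from main, line 42]
  sum_active(3, 2, 2) -> 0  [called from fold_scores, line 29]
  fold_scores(3, 1) -> 0  [called from main, line 44]
  bind_quota(0, 3) -> 0  [called from main, line 46]
Log origins:
  1: logged in main at line 40
  2: logged in screen_input at line 2
  3: logged in screen_input at line 7
  4: logged in trim_outliers at line 11
  5-9: logged in trim_outliers at line 16
  10: logged in trim_outliers at line 17
  11: logged in main at line 43
  12: logged in fold_scores at line 26
  13: logged in sum_active at line 21
  14: logged in main at line 45
  15: logged in bind_quota at line 32
A correct fix: line 23: replace `floor` with `bound`.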